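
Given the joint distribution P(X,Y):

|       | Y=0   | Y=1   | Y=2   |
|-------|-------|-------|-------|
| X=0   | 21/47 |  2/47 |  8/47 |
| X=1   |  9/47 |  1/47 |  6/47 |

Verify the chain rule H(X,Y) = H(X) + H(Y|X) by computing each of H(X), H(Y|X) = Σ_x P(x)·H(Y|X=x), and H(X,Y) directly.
H(X) = 0.9252 bits, H(Y|X) = 1.1766 bits, H(X,Y) = 2.1019 bits

Marginal of X (row sums):
  P(X=0) = 21/47 + 2/47 + 8/47 = 31/47
  P(X=1) = 9/47 + 1/47 + 6/47 = 16/47
H(X) = -[(31/47)·log₂(31/47) + (16/47)·log₂(16/47)]
  = 0.39600 + 0.52922 = 0.9252 bits

H(Y|X) = Σ_x P(x)·H(Y|X=x):
  X=0: P(X=0) = 31/47, P(Y|X=0) = (21/31, 2/31, 8/31) → H(Y|X=0) = 1.14005
  X=1: P(X=1) = 16/47, P(Y|X=1) = (9/16, 1/16, 3/8) → H(Y|X=1) = 1.24756
H(Y|X) = (31/47)·1.14005 + (16/47)·1.24756 = 1.1766 bits

H(X,Y) = -Σ_{x,y} P(x,y) log₂ P(x,y). Per-cell terms -P(x,y)·log₂P(x,y):
  X=0: 0.51931, 0.19381, 0.43482
  X=1: 0.45664, 0.11818, 0.37910
Sum of the 6 terms: H(X,Y) = 2.1019 bits

Chain rule check:
  H(X) + H(Y|X) = 0.9252 + 1.1766 = 2.1018 bits
  H(X,Y) = 2.1019 bits
✓ Chain rule verified (Δ = 0.0001 is 4-dp rounding noise: each of the three values was rounded independently).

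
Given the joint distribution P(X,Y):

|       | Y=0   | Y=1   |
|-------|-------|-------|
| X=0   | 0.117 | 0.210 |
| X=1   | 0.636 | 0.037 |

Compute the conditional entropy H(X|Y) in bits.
0.6197 bits

H(X|Y) = H(X,Y) - H(Y)

H(X,Y) = -Σ_{x,y} P(x,y) log₂ P(x,y). Per-cell terms -P(x,y)·log₂P(x,y):
  X=0: 0.3622, 0.4728
  X=1: 0.4152, 0.1760
Sum of the 4 terms: H(X,Y) = 1.4262 bits

Marginal of Y (column sums):
  P(Y=0) = 0.117 + 0.636 = 0.753
  P(Y=1) = 0.210 + 0.037 = 0.247
H(Y) = -[0.753·log₂(0.753) + 0.247·log₂(0.247)]
  = 0.3082 + 0.4983 = 0.8065 bits

H(X|Y) = H(X,Y) - H(Y) = 1.4262 - 0.8065 = 0.6197 bits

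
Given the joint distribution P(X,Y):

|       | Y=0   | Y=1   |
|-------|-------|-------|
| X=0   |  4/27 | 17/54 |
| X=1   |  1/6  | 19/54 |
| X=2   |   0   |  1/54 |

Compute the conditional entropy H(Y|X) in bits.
0.8884 bits

H(Y|X) = H(X,Y) - H(X)

H(X,Y) = -Σ_{x,y} P(x,y) log₂ P(x,y). Per-cell terms -P(x,y)·log₂P(x,y):
  X=0: 0.40813, 0.52493
  X=1: 0.43083, 0.53023
  X=2: 0.00000, 0.10657
  (cells with P = 0 contribute 0)
Sum of the 6 terms: H(X,Y) = 2.00069 bits

Marginal of X (row sums):
  P(X=0) = 4/27 + 17/54 = 25/54
  P(X=1) = 1/6 + 19/54 = 14/27
  P(X=2) = 0 + 1/54 = 1/54
H(X) = -[(25/54)·log₂(25/54) + (14/27)·log₂(14/27) + (1/54)·log₂(1/54)]
  = 0.51437 + 0.49131 + 0.10657 = 1.11225 bits

H(Y|X) = H(X,Y) - H(X) = 2.00069 - 1.11225 = 0.8884 bits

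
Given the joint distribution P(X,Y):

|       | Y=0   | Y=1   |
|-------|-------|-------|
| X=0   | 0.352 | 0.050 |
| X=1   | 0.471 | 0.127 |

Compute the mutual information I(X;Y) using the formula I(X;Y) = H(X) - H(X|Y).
0.0096 bits

I(X;Y) = H(X) - H(X|Y)

Marginal of X (row sums):
  P(X=0) = 0.352 + 0.050 = 0.402
  P(X=1) = 0.471 + 0.127 = 0.598
H(X) = -[0.402·log₂(0.402) + 0.598·log₂(0.598)]
  = 0.528523 + 0.443586 = 0.972109 bits

Marginal of Y (column sums):
  P(Y=0) = 0.352 + 0.471 = 0.823
  P(Y=1) = 0.050 + 0.127 = 0.177
H(X|Y) = Σ_y P(y)·H(X|Y=y):
  Y=0: P(Y=0) = 0.823, P(X|Y=0) = (352/823, 471/823) → H(X|Y=0) = 0.984866
  Y=1: P(Y=1) = 0.177, P(X|Y=1) = (50/177, 127/177) → H(X|Y=1) = 0.858816
H(X|Y) = 0.823·0.984866 + 0.177·0.858816 = 0.962555 bits

I(X;Y) = H(X) - H(X|Y) = 0.972109 - 0.962555 = 0.0096 bits

Cross-check via I(X;Y) = H(X) + H(Y) - H(X,Y): computing H(Y) from the column sums and H(X,Y) from the 4 cells in the same way gives H(Y) = 0.673470 bits and H(X,Y) = 1.636025 bits, so
I(X;Y) = 0.972109 + 0.673470 - 1.636025 = 0.0096 bits ✓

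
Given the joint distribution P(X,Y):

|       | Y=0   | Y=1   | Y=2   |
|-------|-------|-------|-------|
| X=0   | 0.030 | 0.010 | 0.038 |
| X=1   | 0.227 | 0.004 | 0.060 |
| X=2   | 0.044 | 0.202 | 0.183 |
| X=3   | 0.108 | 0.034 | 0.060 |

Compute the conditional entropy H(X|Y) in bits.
1.4706 bits

H(X|Y) = H(X,Y) - H(Y)

H(X,Y) = -Σ_{x,y} P(x,y) log₂ P(x,y). Per-cell terms -P(x,y)·log₂P(x,y):
  X=0: 0.15177, 0.06644, 0.17928
  X=1: 0.48561, 0.03186, 0.24353
  X=2: 0.19828, 0.46613, 0.44837
  X=3: 0.34678, 0.16586, 0.24353
Sum of the 12 terms: H(X,Y) = 3.0274 bits

Marginal of Y (column sums):
  P(Y=0) = 0.030 + 0.227 + 0.044 + 0.108 = 0.409
  P(Y=1) = 0.010 + 0.004 + 0.202 + 0.034 = 0.250
  P(Y=2) = 0.038 + 0.060 + 0.183 + 0.060 = 0.341
H(Y) = -[0.409·log₂(0.409) + 0.250·log₂(0.250) + 0.341·log₂(0.341)]
  = 0.52754 + 0.50000 + 0.52929 = 1.5568 bits

H(X|Y) = H(X,Y) - H(Y) = 3.0274 - 1.5568 = 1.4706 bits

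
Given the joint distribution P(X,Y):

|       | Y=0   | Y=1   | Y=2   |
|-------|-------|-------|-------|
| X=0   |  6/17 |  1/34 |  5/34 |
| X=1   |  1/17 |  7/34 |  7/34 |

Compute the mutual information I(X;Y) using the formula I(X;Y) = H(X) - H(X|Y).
0.2801 bits

I(X;Y) = H(X) - H(X|Y)

Marginal of X (row sums):
  P(X=0) = 6/17 + 1/34 + 5/34 = 9/17
  P(X=1) = 1/17 + 7/34 + 7/34 = 8/17
H(X) = -[(9/17)·log₂(9/17) + (8/17)·log₂(8/17)]
  = 0.485755 + 0.511747 = 0.99750 bits

Marginal of Y (column sums):
  P(Y=0) = 6/17 + 1/17 = 7/17
  P(Y=1) = 1/34 + 7/34 = 4/17
  P(Y=2) = 5/34 + 7/34 = 6/17
H(X|Y) = Σ_y P(y)·H(X|Y=y):
  Y=0: P(Y=0) = 7/17, P(X|Y=0) = (6/7, 1/7) → H(X|Y=0) = 0.591673
  Y=1: P(Y=1) = 4/17, P(X|Y=1) = (1/8, 7/8) → H(X|Y=1) = 0.543564
  Y=2: P(Y=2) = 6/17, P(X|Y=2) = (5/12, 7/12) → H(X|Y=2) = 0.979869
H(X|Y) = (7/17)·0.591673 + (4/17)·0.543564 + (6/17)·0.979869 = 0.71736 bits

I(X;Y) = H(X) - H(X|Y) = 0.99750 - 0.71736 = 0.2801 bits

Cross-check via I(X;Y) = H(X) + H(Y) - H(X,Y): computing H(Y) from the column sums and H(X,Y) from the 6 cells in the same way gives H(Y) = 1.54857 bits and H(X,Y) = 2.26593 bits, so
I(X;Y) = 0.99750 + 1.54857 - 2.26593 = 0.2801 bits ✓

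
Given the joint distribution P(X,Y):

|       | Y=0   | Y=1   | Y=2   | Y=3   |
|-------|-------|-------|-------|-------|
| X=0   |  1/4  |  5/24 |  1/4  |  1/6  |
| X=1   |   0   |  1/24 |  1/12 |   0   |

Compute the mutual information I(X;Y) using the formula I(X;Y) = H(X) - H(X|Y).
0.1106 bits

I(X;Y) = H(X) - H(X|Y)

Marginal of X (row sums):
  P(X=0) = 1/4 + 5/24 + 1/4 + 1/6 = 7/8
  P(X=1) = 0 + 1/24 + 1/12 + 0 = 1/8
H(X) = -[(7/8)·log₂(7/8) + (1/8)·log₂(1/8)]
  = 0.16856 + 0.37500 = 0.54356 bits

Marginal of Y (column sums):
  P(Y=0) = 1/4 + 0 = 1/4
  P(Y=1) = 5/24 + 1/24 = 1/4
  P(Y=2) = 1/4 + 1/12 = 1/3
  P(Y=3) = 1/6 + 0 = 1/6
H(X|Y) = Σ_y P(y)·H(X|Y=y):
  Y=0: P(Y=0) = 1/4, P(X|Y=0) = (1, 0) → H(X|Y=0) = 0.00000
  Y=1: P(Y=1) = 1/4, P(X|Y=1) = (5/6, 1/6) → H(X|Y=1) = 0.65002
  Y=2: P(Y=2) = 1/3, P(X|Y=2) = (3/4, 1/4) → H(X|Y=2) = 0.81128
  Y=3: P(Y=3) = 1/6, P(X|Y=3) = (1, 0) → H(X|Y=3) = 0.00000
H(X|Y) = (1/4)·0.00000 + (1/4)·0.65002 + (1/3)·0.81128 + (1/6)·0.00000 = 0.43293 bits

I(X;Y) = H(X) - H(X|Y) = 0.54356 - 0.43293 = 0.1106 bits

Cross-check via I(X;Y) = H(X) + H(Y) - H(X,Y): computing H(Y) from the column sums and H(X,Y) from the 8 cells in the same way gives H(Y) = 1.95915 bits and H(X,Y) = 2.39208 bits, so
I(X;Y) = 0.54356 + 1.95915 - 2.39208 = 0.1106 bits ✓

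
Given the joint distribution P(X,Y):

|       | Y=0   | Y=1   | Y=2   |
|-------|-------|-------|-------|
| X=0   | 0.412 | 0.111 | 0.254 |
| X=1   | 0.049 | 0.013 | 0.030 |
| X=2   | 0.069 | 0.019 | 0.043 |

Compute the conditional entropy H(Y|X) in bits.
1.4140 bits

H(Y|X) = H(X,Y) - H(X)

H(X,Y) = -Σ_{x,y} P(x,y) log₂ P(x,y). Per-cell terms -P(x,y)·log₂P(x,y):
  X=0: 0.52706, 0.35202, 0.50218
  X=1: 0.21320, 0.08145, 0.15177
  X=2: 0.26615, 0.10864, 0.19520
Sum of the 9 terms: H(X,Y) = 2.3977 bits

Marginal of X (row sums):
  P(X=0) = 0.412 + 0.111 + 0.254 = 0.777
  P(X=1) = 0.049 + 0.013 + 0.030 = 0.092
  P(X=2) = 0.069 + 0.019 + 0.043 = 0.131
H(X) = -[0.777·log₂(0.777) + 0.092·log₂(0.092) + 0.131·log₂(0.131)]
  = 0.28284 + 0.31668 + 0.38414 = 0.9837 bits

H(Y|X) = H(X,Y) - H(X) = 2.3977 - 0.9837 = 1.4140 bits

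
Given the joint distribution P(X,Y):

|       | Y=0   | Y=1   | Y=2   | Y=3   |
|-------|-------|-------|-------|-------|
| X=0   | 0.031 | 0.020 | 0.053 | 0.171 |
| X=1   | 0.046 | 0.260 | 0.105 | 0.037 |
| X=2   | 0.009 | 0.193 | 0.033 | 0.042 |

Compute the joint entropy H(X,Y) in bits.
3.0293 bits

H(X,Y) = -Σ_{x,y} P(x,y) log₂ P(x,y). Per-cell terms -P(x,y)·log₂P(x,y):
  X=0: 0.15536, 0.11288, 0.22461, 0.43570
  X=1: 0.20434, 0.50529, 0.34141, 0.17598
  X=2: 0.06116, 0.45805, 0.16241, 0.19209
Sum of the 12 terms: H(X,Y) = 3.0293 bits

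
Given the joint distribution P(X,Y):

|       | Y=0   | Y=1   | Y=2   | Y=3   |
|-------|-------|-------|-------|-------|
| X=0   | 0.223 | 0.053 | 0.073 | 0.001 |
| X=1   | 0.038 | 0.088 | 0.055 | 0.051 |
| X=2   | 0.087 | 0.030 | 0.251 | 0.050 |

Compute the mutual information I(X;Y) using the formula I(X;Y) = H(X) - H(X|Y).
0.2724 bits

I(X;Y) = H(X) - H(X|Y)

Marginal of X (row sums):
  P(X=0) = 0.223 + 0.053 + 0.073 + 0.001 = 0.350
  P(X=1) = 0.038 + 0.088 + 0.055 + 0.051 = 0.232
  P(X=2) = 0.087 + 0.030 + 0.251 + 0.050 = 0.418
H(X) = -[0.350·log₂(0.350) + 0.232·log₂(0.232) + 0.418·log₂(0.418)]
  = 0.53010 + 0.48901 + 0.52602 = 1.54513 bits

Marginal of Y (column sums):
  P(Y=0) = 0.223 + 0.038 + 0.087 = 0.348
  P(Y=1) = 0.053 + 0.088 + 0.030 = 0.171
  P(Y=2) = 0.073 + 0.055 + 0.251 = 0.379
  P(Y=3) = 0.001 + 0.051 + 0.050 = 0.102
H(X|Y) = Σ_y P(y)·H(X|Y=y):
  Y=0: P(Y=0) = 0.348, P(X|Y=0) = (223/348, 19/174, 1/4) → H(X|Y=0) = 1.26031
  Y=1: P(Y=1) = 0.171, P(X|Y=1) = (53/171, 88/171, 10/57) → H(X|Y=1) = 1.45752
  Y=2: P(Y=2) = 0.379, P(X|Y=2) = (73/379, 55/379, 251/379) → H(X|Y=2) = 1.25553
  Y=3: P(Y=3) = 0.102, P(X|Y=3) = (1/102, 1/2, 25/51) → H(X|Y=3) = 1.06962
H(X|Y) = 0.348·1.26031 + 0.171·1.45752 + 0.379·1.25553 + 0.102·1.06962 = 1.27277 bits

I(X;Y) = H(X) - H(X|Y) = 1.54513 - 1.27277 = 0.2724 bits

Cross-check via I(X;Y) = H(X) + H(Y) - H(X,Y): computing H(Y) from the column sums and H(X,Y) from the 12 cells in the same way gives H(Y) = 1.83207 bits and H(X,Y) = 3.10483 bits, so
I(X;Y) = 1.54513 + 1.83207 - 3.10483 = 0.2724 bits ✓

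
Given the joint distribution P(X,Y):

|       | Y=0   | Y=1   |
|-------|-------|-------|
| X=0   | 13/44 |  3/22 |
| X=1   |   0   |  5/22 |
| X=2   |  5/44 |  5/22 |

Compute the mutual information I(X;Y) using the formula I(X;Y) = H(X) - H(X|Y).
0.2744 bits

I(X;Y) = H(X) - H(X|Y)

Marginal of X (row sums):
  P(X=0) = 13/44 + 3/22 = 19/44
  P(X=1) = 0 + 5/22 = 5/22
  P(X=2) = 5/44 + 5/22 = 15/44
H(X) = -[(19/44)·log₂(19/44) + (5/22)·log₂(5/22) + (15/44)·log₂(15/44)]
  = 0.5231 + 0.4858 + 0.5293 = 1.5382 bits

Marginal of Y (column sums):
  P(Y=0) = 13/44 + 0 + 5/44 = 9/22
  P(Y=1) = 3/22 + 5/22 + 5/22 = 13/22
H(X|Y) = Σ_y P(y)·H(X|Y=y):
  Y=0: P(Y=0) = 9/22, P(X|Y=0) = (13/18, 0, 5/18) → H(X|Y=0) = 0.8524
  Y=1: P(Y=1) = 13/22, P(X|Y=1) = (3/13, 5/13, 5/13) → H(X|Y=1) = 1.5486
H(X|Y) = (9/22)·0.8524 + (13/22)·1.5486 = 1.2638 bits

I(X;Y) = H(X) - H(X|Y) = 1.5382 - 1.2638 = 0.2744 bits

Cross-check via I(X;Y) = H(X) + H(Y) - H(X,Y): computing H(Y) from the column sums and H(X,Y) from the 6 cells in the same way gives H(Y) = 0.9760 bits and H(X,Y) = 2.2398 bits, so
I(X;Y) = 1.5382 + 0.9760 - 2.2398 = 0.2744 bits ✓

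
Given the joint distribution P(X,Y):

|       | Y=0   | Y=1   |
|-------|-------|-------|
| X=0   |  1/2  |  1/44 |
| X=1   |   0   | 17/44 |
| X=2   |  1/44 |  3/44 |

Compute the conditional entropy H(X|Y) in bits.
0.5439 bits

H(X|Y) = H(X,Y) - H(Y)

H(X,Y) = -Σ_{x,y} P(x,y) log₂ P(x,y). Per-cell terms -P(x,y)·log₂P(x,y):
  X=0: 0.50000, 0.12408
  X=1: 0.00000, 0.53008
  X=2: 0.12408, 0.26417
  (cells with P = 0 contribute 0)
Sum of the 6 terms: H(X,Y) = 1.5424 bits

Marginal of Y (column sums):
  P(Y=0) = 1/2 + 0 + 1/44 = 23/44
  P(Y=1) = 1/44 + 17/44 + 3/44 = 21/44
H(Y) = -[(23/44)·log₂(23/44) + (21/44)·log₂(21/44)]
  = 0.48920 + 0.50930 = 0.9985 bits

H(X|Y) = H(X,Y) - H(Y) = 1.5424 - 0.9985 = 0.5439 bits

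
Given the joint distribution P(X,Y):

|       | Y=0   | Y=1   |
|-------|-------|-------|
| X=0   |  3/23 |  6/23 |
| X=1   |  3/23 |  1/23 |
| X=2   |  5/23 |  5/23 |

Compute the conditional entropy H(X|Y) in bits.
1.4276 bits

H(X|Y) = H(X,Y) - H(Y)

H(X,Y) = -Σ_{x,y} P(x,y) log₂ P(x,y). Per-cell terms -P(x,y)·log₂P(x,y):
  X=0: 0.3833, 0.5057
  X=1: 0.3833, 0.1967
  X=2: 0.4786, 0.4786
Sum of the 6 terms: H(X,Y) = 2.4262 bits

Marginal of Y (column sums):
  P(Y=0) = 3/23 + 3/23 + 5/23 = 11/23
  P(Y=1) = 6/23 + 1/23 + 5/23 = 12/23
H(Y) = -[(11/23)·log₂(11/23) + (12/23)·log₂(12/23)]
  = 0.5089 + 0.4897 = 0.9986 bits

H(X|Y) = H(X,Y) - H(Y) = 2.4262 - 0.9986 = 1.4276 bits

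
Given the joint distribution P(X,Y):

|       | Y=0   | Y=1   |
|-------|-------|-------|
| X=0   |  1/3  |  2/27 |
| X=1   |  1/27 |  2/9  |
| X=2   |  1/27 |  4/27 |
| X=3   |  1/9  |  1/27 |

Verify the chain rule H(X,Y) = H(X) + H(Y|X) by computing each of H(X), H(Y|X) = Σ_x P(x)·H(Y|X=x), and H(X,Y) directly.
H(X) = 1.8914 bits, H(Y|X) = 0.6860 bits, H(X,Y) = 2.5773 bits

Marginal of X (row sums):
  P(X=0) = 1/3 + 2/27 = 11/27
  P(X=1) = 1/27 + 2/9 = 7/27
  P(X=2) = 1/27 + 4/27 = 5/27
  P(X=3) = 1/9 + 1/27 = 4/27
H(X) = -[(11/27)·log₂(11/27) + (7/27)·log₂(7/27) + (5/27)·log₂(5/27) + (4/27)·log₂(4/27)]
  = 0.52778 + 0.50492 + 0.45055 + 0.40813 = 1.8914 bits

H(Y|X) = Σ_x P(x)·H(Y|X=x):
  X=0: P(X=0) = 11/27, P(Y|X=0) = (9/11, 2/11) → H(Y|X=0) = 0.68404
  X=1: P(X=1) = 7/27, P(Y|X=1) = (1/7, 6/7) → H(Y|X=1) = 0.59167
  X=2: P(X=2) = 5/27, P(Y|X=2) = (1/5, 4/5) → H(Y|X=2) = 0.72193
  X=3: P(X=3) = 4/27, P(Y|X=3) = (3/4, 1/4) → H(Y|X=3) = 0.81128
H(Y|X) = (11/27)·0.68404 + (7/27)·0.59167 + (5/27)·0.72193 + (4/27)·0.81128 = 0.6860 bits

H(X,Y) = -Σ_{x,y} P(x,y) log₂ P(x,y). Per-cell terms -P(x,y)·log₂P(x,y):
  X=0: 0.52832, 0.27814
  X=1: 0.17611, 0.48221
  X=2: 0.17611, 0.40813
  X=3: 0.35221, 0.17611
Sum of the 8 terms: H(X,Y) = 2.5773 bits

Chain rule check:
  H(X) + H(Y|X) = 1.8914 + 0.6860 = 2.5774 bits
  H(X,Y) = 2.5773 bits
✓ Chain rule verified (Δ = 0.0001 is 4-dp rounding noise: each of the three values was rounded independently).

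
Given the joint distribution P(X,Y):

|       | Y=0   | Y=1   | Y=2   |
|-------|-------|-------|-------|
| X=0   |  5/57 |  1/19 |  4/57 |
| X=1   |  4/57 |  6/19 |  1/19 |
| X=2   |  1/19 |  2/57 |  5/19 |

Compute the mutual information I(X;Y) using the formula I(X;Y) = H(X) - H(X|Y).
0.3384 bits

I(X;Y) = H(X) - H(X|Y)

Marginal of X (row sums):
  P(X=0) = 5/57 + 1/19 + 4/57 = 4/19
  P(X=1) = 4/57 + 6/19 + 1/19 = 25/57
  P(X=2) = 1/19 + 2/57 + 5/19 = 20/57
H(X) = -[(4/19)·log₂(4/19) + (25/57)·log₂(25/57) + (20/57)·log₂(20/57)]
  = 0.47325 + 0.52151 + 0.53016 = 1.5249 bits

Marginal of Y (column sums):
  P(Y=0) = 5/57 + 4/57 + 1/19 = 4/19
  P(Y=1) = 1/19 + 6/19 + 2/57 = 23/57
  P(Y=2) = 4/57 + 1/19 + 5/19 = 22/57
H(X|Y) = Σ_y P(y)·H(X|Y=y):
  Y=0: P(Y=0) = 4/19, P(X|Y=0) = (5/12, 1/3, 1/4) → H(X|Y=0) = 1.55459
  Y=1: P(Y=1) = 23/57, P(X|Y=1) = (3/23, 18/23, 2/23) → H(X|Y=1) = 0.96645
  Y=2: P(Y=2) = 22/57, P(X|Y=2) = (2/11, 3/22, 15/22) → H(X|Y=2) = 1.21587
H(X|Y) = (4/19)·1.55459 + (23/57)·0.96645 + (22/57)·1.21587 = 1.1865 bits

I(X;Y) = H(X) - H(X|Y) = 1.5249 - 1.1865 = 0.3384 bits

Cross-check via I(X;Y) = H(X) + H(Y) - H(X,Y): computing H(Y) from the column sums and H(X,Y) from the 9 cells in the same way gives H(Y) = 1.5317 bits and H(X,Y) = 2.7182 bits, so
I(X;Y) = 1.5249 + 1.5317 - 2.7182 = 0.3384 bits ✓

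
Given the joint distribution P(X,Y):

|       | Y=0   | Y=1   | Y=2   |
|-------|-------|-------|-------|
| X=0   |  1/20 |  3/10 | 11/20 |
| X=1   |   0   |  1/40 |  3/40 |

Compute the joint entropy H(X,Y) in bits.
1.6249 bits

H(X,Y) = -Σ_{x,y} P(x,y) log₂ P(x,y). Per-cell terms -P(x,y)·log₂P(x,y):
  X=0: 0.2161, 0.5211, 0.4744
  X=1: 0.0000, 0.1330, 0.2803
  (cells with P = 0 contribute 0)
Sum of the 6 terms: H(X,Y) = 1.6249 bits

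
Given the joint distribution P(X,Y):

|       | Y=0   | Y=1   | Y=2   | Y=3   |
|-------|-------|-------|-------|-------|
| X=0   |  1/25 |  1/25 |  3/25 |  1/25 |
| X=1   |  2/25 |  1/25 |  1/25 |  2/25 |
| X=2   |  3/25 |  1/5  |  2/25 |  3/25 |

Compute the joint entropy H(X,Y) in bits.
3.3689 bits

H(X,Y) = -Σ_{x,y} P(x,y) log₂ P(x,y). Per-cell terms -P(x,y)·log₂P(x,y):
  X=0: 0.18575, 0.18575, 0.36707, 0.18575
  X=1: 0.29151, 0.18575, 0.18575, 0.29151
  X=2: 0.36707, 0.46439, 0.29151, 0.36707
Sum of the 12 terms: H(X,Y) = 3.3689 bits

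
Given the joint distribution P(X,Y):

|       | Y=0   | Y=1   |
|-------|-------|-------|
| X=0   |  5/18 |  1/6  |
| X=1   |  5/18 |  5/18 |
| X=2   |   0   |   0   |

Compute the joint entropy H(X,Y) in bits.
1.9708 bits

H(X,Y) = -Σ_{x,y} P(x,y) log₂ P(x,y). Per-cell terms -P(x,y)·log₂P(x,y):
  X=0: 0.51333, 0.43083
  X=1: 0.51333, 0.51333
  X=2: 0.00000, 0.00000
  (cells with P = 0 contribute 0)
Sum of the 6 terms: H(X,Y) = 1.9708 bits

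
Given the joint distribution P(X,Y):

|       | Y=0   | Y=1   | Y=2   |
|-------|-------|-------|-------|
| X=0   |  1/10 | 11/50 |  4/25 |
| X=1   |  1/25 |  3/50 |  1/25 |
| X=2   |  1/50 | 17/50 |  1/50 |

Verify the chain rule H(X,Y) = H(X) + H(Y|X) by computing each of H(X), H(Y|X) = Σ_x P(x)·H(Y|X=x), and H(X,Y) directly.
H(X) = 1.4358 bits, H(Y|X) = 1.1699 bits, H(X,Y) = 2.6058 bits

Marginal of X (row sums):
  P(X=0) = 1/10 + 11/50 + 4/25 = 12/25
  P(X=1) = 1/25 + 3/50 + 1/25 = 7/50
  P(X=2) = 1/50 + 17/50 + 1/50 = 19/50
H(X) = -[(12/25)·log₂(12/25) + (7/50)·log₂(7/50) + (19/50)·log₂(19/50)]
  = 0.508269 + 0.397110 + 0.530453 = 1.4358 bits

H(Y|X) = Σ_x P(x)·H(Y|X=x):
  X=0: P(X=0) = 12/25, P(Y|X=0) = (5/24, 11/24, 1/3) → H(Y|X=0) = 1.515655
  X=1: P(X=1) = 7/50, P(Y|X=1) = (2/7, 3/7, 2/7) → H(Y|X=1) = 1.556657
  X=2: P(X=2) = 19/50, P(Y|X=2) = (1/19, 17/19, 1/19) → H(Y|X=2) = 0.590724
H(Y|X) = (12/25)·1.515655 + (7/50)·1.556657 + (19/50)·0.590724 = 1.1699 bits

H(X,Y) = -Σ_{x,y} P(x,y) log₂ P(x,y). Per-cell terms -P(x,y)·log₂P(x,y):
  X=0: 0.332193, 0.480573, 0.423017
  X=1: 0.185754, 0.243534, 0.185754
  X=2: 0.112877, 0.529174, 0.112877
Sum of the 9 terms: H(X,Y) = 2.6058 bits

Chain rule check:
  H(X) + H(Y|X) = 1.4358 + 1.1699 = 2.6057 bits
  H(X,Y) = 2.6058 bits
✓ Chain rule verified (Δ = 0.0001 is 4-dp rounding noise: each of the three values was rounded independently).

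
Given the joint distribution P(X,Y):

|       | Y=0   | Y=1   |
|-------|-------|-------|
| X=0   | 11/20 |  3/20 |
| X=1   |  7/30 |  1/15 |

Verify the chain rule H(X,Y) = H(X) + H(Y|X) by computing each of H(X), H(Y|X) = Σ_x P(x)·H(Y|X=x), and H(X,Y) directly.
H(X) = 0.8813 bits, H(Y|X) = 0.7540 bits, H(X,Y) = 1.6353 bits

Marginal of X (row sums):
  P(X=0) = 11/20 + 3/20 = 7/10
  P(X=1) = 7/30 + 1/15 = 3/10
H(X) = -[(7/10)·log₂(7/10) + (3/10)·log₂(3/10)]
  = 0.3602 + 0.5211 = 0.8813 bits

H(Y|X) = Σ_x P(x)·H(Y|X=x):
  X=0: P(X=0) = 7/10, P(Y|X=0) = (11/14, 3/14) → H(Y|X=0) = 0.7496
  X=1: P(X=1) = 3/10, P(Y|X=1) = (7/9, 2/9) → H(Y|X=1) = 0.7642
H(Y|X) = (7/10)·0.7496 + (3/10)·0.7642 = 0.7540 bits

H(X,Y) = -Σ_{x,y} P(x,y) log₂ P(x,y). Per-cell terms -P(x,y)·log₂P(x,y):
  X=0: 0.4744, 0.4105
  X=1: 0.4899, 0.2605
Sum of the 4 terms: H(X,Y) = 1.6353 bits

Chain rule check:
  H(X) + H(Y|X) = 0.8813 + 0.7540 = 1.6353 bits
  H(X,Y) = 1.6353 bits
✓ Chain rule verified.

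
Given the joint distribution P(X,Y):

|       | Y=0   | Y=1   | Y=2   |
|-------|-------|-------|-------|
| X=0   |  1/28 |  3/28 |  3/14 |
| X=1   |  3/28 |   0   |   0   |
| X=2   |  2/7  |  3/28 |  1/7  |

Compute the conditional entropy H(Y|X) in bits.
1.2430 bits

H(Y|X) = H(X,Y) - H(X)

H(X,Y) = -Σ_{x,y} P(x,y) log₂ P(x,y). Per-cell terms -P(x,y)·log₂P(x,y):
  X=0: 0.17169125, 0.34525633, 0.47622695
  X=1: 0.34525633, 0.00000000, 0.00000000
  X=2: 0.51638712, 0.34525633, 0.40105070
  (cells with P = 0 contribute 0)
Sum of the 9 terms: H(X,Y) = 2.6011250 bits

Marginal of X (row sums):
  P(X=0) = 1/28 + 3/28 + 3/14 = 5/14
  P(X=1) = 3/28 + 0 + 0 = 3/28
  P(X=2) = 2/7 + 3/28 + 1/7 = 15/28
H(X) = -[(5/14)·log₂(5/14) + (3/28)·log₂(3/28) + (15/28)·log₂(15/28)]
  = 0.53050958 + 0.34525633 + 0.48239160 = 1.3581575 bits

H(Y|X) = H(X,Y) - H(X) = 2.6011250 - 1.3581575 = 1.2430 bits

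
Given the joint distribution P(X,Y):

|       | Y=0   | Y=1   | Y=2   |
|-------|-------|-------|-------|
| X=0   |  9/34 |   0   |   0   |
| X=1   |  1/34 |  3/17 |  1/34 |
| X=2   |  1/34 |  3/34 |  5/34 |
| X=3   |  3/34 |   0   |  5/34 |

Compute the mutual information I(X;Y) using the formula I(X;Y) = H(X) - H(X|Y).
0.7293 bits

I(X;Y) = H(X) - H(X|Y)

Marginal of X (row sums):
  P(X=0) = 9/34 + 0 + 0 = 9/34
  P(X=1) = 1/34 + 3/17 + 1/34 = 4/17
  P(X=2) = 1/34 + 3/34 + 5/34 = 9/34
  P(X=3) = 3/34 + 0 + 5/34 = 4/17
H(X) = -[(9/34)·log₂(9/34) + (4/17)·log₂(4/17) + (9/34)·log₂(9/34) + (4/17)·log₂(4/17)]
  = 0.50758 + 0.49117 + 0.50758 + 0.49117 = 1.9975 bits

Marginal of Y (column sums):
  P(Y=0) = 9/34 + 1/34 + 1/34 + 3/34 = 7/17
  P(Y=1) = 0 + 3/17 + 3/34 + 0 = 9/34
  P(Y=2) = 0 + 1/34 + 5/34 + 5/34 = 11/34
H(X|Y) = Σ_y P(y)·H(X|Y=y):
  Y=0: P(Y=0) = 7/17, P(X|Y=0) = (9/14, 1/14, 1/14, 3/14) → H(X|Y=0) = 1.42991
  Y=1: P(Y=1) = 9/34, P(X|Y=1) = (0, 2/3, 1/3, 0) → H(X|Y=1) = 0.91830
  Y=2: P(Y=2) = 11/34, P(X|Y=2) = (0, 1/11, 5/11, 5/11) → H(X|Y=2) = 1.34859
H(X|Y) = (7/17)·1.42991 + (9/34)·0.91830 + (11/34)·1.34859 = 1.2682 bits

I(X;Y) = H(X) - H(X|Y) = 1.9975 - 1.2682 = 0.7293 bits

Cross-check via I(X;Y) = H(X) + H(Y) - H(X,Y): computing H(Y) from the column sums and H(X,Y) from the 12 cells in the same way gives H(Y) = 1.5614 bits and H(X,Y) = 2.8296 bits, so
I(X;Y) = 1.9975 + 1.5614 - 2.8296 = 0.7293 bits ✓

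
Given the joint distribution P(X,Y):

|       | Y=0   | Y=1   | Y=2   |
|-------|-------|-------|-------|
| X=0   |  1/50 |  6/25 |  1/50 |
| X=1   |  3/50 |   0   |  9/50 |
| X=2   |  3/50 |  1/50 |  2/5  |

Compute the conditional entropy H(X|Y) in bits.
0.9493 bits

H(X|Y) = H(X,Y) - H(Y)

H(X,Y) = -Σ_{x,y} P(x,y) log₂ P(x,y). Per-cell terms -P(x,y)·log₂P(x,y):
  X=0: 0.1129, 0.4941, 0.1129
  X=1: 0.2435, 0.0000, 0.4453
  X=2: 0.2435, 0.1129, 0.5288
  (cells with P = 0 contribute 0)
Sum of the 9 terms: H(X,Y) = 2.2939 bits

Marginal of Y (column sums):
  P(Y=0) = 1/50 + 3/50 + 3/50 = 7/50
  P(Y=1) = 6/25 + 0 + 1/50 = 13/50
  P(Y=2) = 1/50 + 9/50 + 2/5 = 3/5
H(Y) = -[(7/50)·log₂(7/50) + (13/50)·log₂(13/50) + (3/5)·log₂(3/5)]
  = 0.3971 + 0.5053 + 0.4422 = 1.3446 bits

H(X|Y) = H(X,Y) - H(Y) = 2.2939 - 1.3446 = 0.9493 bits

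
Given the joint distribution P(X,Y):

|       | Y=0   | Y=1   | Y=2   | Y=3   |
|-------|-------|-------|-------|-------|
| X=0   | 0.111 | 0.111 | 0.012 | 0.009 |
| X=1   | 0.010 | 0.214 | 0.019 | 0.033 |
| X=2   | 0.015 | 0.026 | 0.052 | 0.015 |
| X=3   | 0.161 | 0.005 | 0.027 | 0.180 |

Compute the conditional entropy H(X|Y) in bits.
1.3510 bits

H(X|Y) = H(X,Y) - H(Y)

H(X,Y) = -Σ_{x,y} P(x,y) log₂ P(x,y). Per-cell terms -P(x,y)·log₂P(x,y):
  X=0: 0.352022, 0.352022, 0.076570, 0.061163
  X=1: 0.066439, 0.476004, 0.108639, 0.162406
  X=2: 0.090883, 0.136899, 0.221798, 0.090883
  X=3: 0.424214, 0.038219, 0.140694, 0.445308
Sum of the 16 terms: H(X,Y) = 3.24416 bits

Marginal of Y (column sums):
  P(Y=0) = 0.111 + 0.010 + 0.015 + 0.161 = 0.297
  P(Y=1) = 0.111 + 0.214 + 0.026 + 0.005 = 0.356
  P(Y=2) = 0.012 + 0.019 + 0.052 + 0.027 = 0.110
  P(Y=3) = 0.009 + 0.033 + 0.015 + 0.180 = 0.237
H(Y) = -[0.297·log₂(0.297) + 0.356·log₂(0.356) + 0.110·log₂(0.110) + 0.237·log₂(0.237)]
  = 0.520185 + 0.530458 + 0.350287 + 0.492259 = 1.89319 bits

H(X|Y) = H(X,Y) - H(Y) = 3.24416 - 1.89319 = 1.3510 bits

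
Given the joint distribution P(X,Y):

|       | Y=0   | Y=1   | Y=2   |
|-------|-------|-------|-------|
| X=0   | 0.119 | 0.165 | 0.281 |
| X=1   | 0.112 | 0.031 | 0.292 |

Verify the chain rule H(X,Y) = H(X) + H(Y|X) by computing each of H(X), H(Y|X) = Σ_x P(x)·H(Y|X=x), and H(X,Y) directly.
H(X) = 0.9878 bits, H(Y|X) = 1.3489 bits, H(X,Y) = 2.3367 bits

Marginal of X (row sums):
  P(X=0) = 0.119 + 0.165 + 0.281 = 0.565
  P(X=1) = 0.112 + 0.031 + 0.292 = 0.435
H(X) = -[0.565·log₂(0.565) + 0.435·log₂(0.435)]
  = 0.465378 + 0.522397 = 0.9878 bits

H(Y|X) = Σ_x P(x)·H(Y|X=x):
  X=0: P(X=0) = 0.565, P(Y|X=0) = (119/565, 33/113, 281/565) → H(Y|X=0) = 1.493080
  X=1: P(X=1) = 0.435, P(Y|X=1) = (112/435, 31/435, 292/435) → H(Y|X=1) = 1.161578
H(Y|X) = 0.565·1.493080 + 0.435·1.161578 = 1.3489 bits

H(X,Y) = -Σ_{x,y} P(x,y) log₂ P(x,y). Per-cell terms -P(x,y)·log₂P(x,y):
  X=0: 0.365445, 0.428911, 0.514612
  X=1: 0.353744, 0.155359, 0.518580
Sum of the 6 terms: H(X,Y) = 2.3367 bits

Chain rule check:
  H(X) + H(Y|X) = 0.9878 + 1.3489 = 2.3367 bits
  H(X,Y) = 2.3367 bits
✓ Chain rule verified.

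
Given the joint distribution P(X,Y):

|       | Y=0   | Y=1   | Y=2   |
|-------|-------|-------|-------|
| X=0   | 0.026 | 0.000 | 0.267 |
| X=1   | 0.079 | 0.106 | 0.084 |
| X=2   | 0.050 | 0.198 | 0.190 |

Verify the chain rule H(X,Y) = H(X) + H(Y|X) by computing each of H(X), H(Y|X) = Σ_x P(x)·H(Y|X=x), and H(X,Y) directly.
H(X) = 1.5501 bits, H(Y|X) = 1.1620 bits, H(X,Y) = 2.7122 bits

Marginal of X (row sums):
  P(X=0) = 0.026 + 0.000 + 0.267 = 0.293
  P(X=1) = 0.079 + 0.106 + 0.084 = 0.269
  P(X=2) = 0.050 + 0.198 + 0.190 = 0.438
H(X) = -[0.293·log₂(0.293) + 0.269·log₂(0.269) + 0.438·log₂(0.438)]
  = 0.51891 + 0.50957 + 0.52166 = 1.5501 bits

H(Y|X) = Σ_x P(x)·H(Y|X=x):
  X=0: P(X=0) = 0.293, P(Y|X=0) = (26/293, 0, 267/293) → H(Y|X=0) = 0.43224
  X=1: P(X=1) = 0.269, P(Y|X=1) = (79/269, 106/269, 84/269) → H(Y|X=1) = 1.57290
  X=2: P(X=2) = 0.438, P(Y|X=2) = (25/219, 33/73, 95/219) → H(Y|X=2) = 1.39790
H(Y|X) = 0.293·0.43224 + 0.269·1.57290 + 0.438·1.39790 = 1.1620 bits

H(X,Y) = -Σ_{x,y} P(x,y) log₂ P(x,y). Per-cell terms -P(x,y)·log₂P(x,y):
  X=0: 0.13690, 0.00000, 0.50866
  X=1: 0.28930, 0.34321, 0.30017
  X=2: 0.21610, 0.46261, 0.45523
  (cells with P = 0 contribute 0)
Sum of the 9 terms: H(X,Y) = 2.7122 bits

Chain rule check:
  H(X) + H(Y|X) = 1.5501 + 1.1620 = 2.7121 bits
  H(X,Y) = 2.7122 bits
✓ Chain rule verified (Δ = 0.0001 is 4-dp rounding noise: each of the three values was rounded independently).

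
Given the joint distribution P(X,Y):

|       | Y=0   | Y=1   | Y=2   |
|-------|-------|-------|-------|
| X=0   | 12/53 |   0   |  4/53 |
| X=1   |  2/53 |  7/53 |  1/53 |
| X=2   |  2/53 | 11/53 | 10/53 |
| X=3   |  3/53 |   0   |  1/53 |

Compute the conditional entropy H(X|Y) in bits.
1.3032 bits

H(X|Y) = H(X,Y) - H(Y)

H(X,Y) = -Σ_{x,y} P(x,y) log₂ P(x,y). Per-cell terms -P(x,y)·log₂P(x,y):
  X=0: 0.48520, 0.00000, 0.28135
  X=1: 0.17841, 0.38574, 0.10807
  X=2: 0.17841, 0.47082, 0.45396
  X=3: 0.23451, 0.00000, 0.10807
  (cells with P = 0 contribute 0)
Sum of the 12 terms: H(X,Y) = 2.8845 bits

Marginal of Y (column sums):
  P(Y=0) = 12/53 + 2/53 + 2/53 + 3/53 = 19/53
  P(Y=1) = 0 + 7/53 + 11/53 + 0 = 18/53
  P(Y=2) = 4/53 + 1/53 + 10/53 + 1/53 = 16/53
H(Y) = -[(19/53)·log₂(19/53) + (18/53)·log₂(18/53) + (16/53)·log₂(16/53)]
  = 0.53056 + 0.52913 + 0.52164 = 1.5813 bits

H(X|Y) = H(X,Y) - H(Y) = 2.8845 - 1.5813 = 1.3032 bits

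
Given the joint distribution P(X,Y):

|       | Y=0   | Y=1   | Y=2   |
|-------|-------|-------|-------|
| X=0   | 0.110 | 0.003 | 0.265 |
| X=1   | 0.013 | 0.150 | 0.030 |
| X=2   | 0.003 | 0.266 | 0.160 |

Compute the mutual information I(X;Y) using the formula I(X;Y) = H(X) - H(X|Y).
0.4484 bits

I(X;Y) = H(X) - H(X|Y)

Marginal of X (row sums):
  P(X=0) = 0.110 + 0.003 + 0.265 = 0.378
  P(X=1) = 0.013 + 0.150 + 0.030 = 0.193
  P(X=2) = 0.003 + 0.266 + 0.160 = 0.429
H(X) = -[0.378·log₂(0.378) + 0.193·log₂(0.193) + 0.429·log₂(0.429)]
  = 0.5305 + 0.4581 + 0.5238 = 1.5124 bits

Marginal of Y (column sums):
  P(Y=0) = 0.110 + 0.013 + 0.003 = 0.126
  P(Y=1) = 0.003 + 0.150 + 0.266 = 0.419
  P(Y=2) = 0.265 + 0.030 + 0.160 = 0.455
H(X|Y) = Σ_y P(y)·H(X|Y=y):
  Y=0: P(Y=0) = 0.126, P(X|Y=0) = (55/63, 13/126, 1/42) → H(X|Y=0) = 0.6375
  Y=1: P(Y=1) = 0.419, P(X|Y=1) = (3/419, 150/419, 266/419) → H(X|Y=1) = 0.9977
  Y=2: P(Y=2) = 0.455, P(X|Y=2) = (53/91, 6/91, 32/91) → H(X|Y=2) = 1.2431
H(X|Y) = 0.126·0.6375 + 0.419·0.9977 + 0.455·1.2431 = 1.0640 bits

I(X;Y) = H(X) - H(X|Y) = 1.5124 - 1.0640 = 0.4484 bits

Cross-check via I(X;Y) = H(X) + H(Y) - H(X,Y): computing H(Y) from the column sums and H(X,Y) from the 9 cells in the same way gives H(Y) = 1.4193 bits and H(X,Y) = 2.4833 bits, so
I(X;Y) = 1.5124 + 1.4193 - 2.4833 = 0.4484 bits ✓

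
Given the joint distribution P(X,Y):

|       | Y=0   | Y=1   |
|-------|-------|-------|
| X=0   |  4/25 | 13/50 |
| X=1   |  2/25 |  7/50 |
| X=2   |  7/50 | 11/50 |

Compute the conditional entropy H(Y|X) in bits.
0.9578 bits

H(Y|X) = H(X,Y) - H(X)

H(X,Y) = -Σ_{x,y} P(x,y) log₂ P(x,y). Per-cell terms -P(x,y)·log₂P(x,y):
  X=0: 0.4230, 0.5053
  X=1: 0.2915, 0.3971
  X=2: 0.3971, 0.4806
Sum of the 6 terms: H(X,Y) = 2.4946 bits

Marginal of X (row sums):
  P(X=0) = 4/25 + 13/50 = 21/50
  P(X=1) = 2/25 + 7/50 = 11/50
  P(X=2) = 7/50 + 11/50 = 9/25
H(X) = -[(21/50)·log₂(21/50) + (11/50)·log₂(11/50) + (9/25)·log₂(9/25)]
  = 0.5256 + 0.4806 + 0.5306 = 1.5368 bits

H(Y|X) = H(X,Y) - H(X) = 2.4946 - 1.5368 = 0.9578 bits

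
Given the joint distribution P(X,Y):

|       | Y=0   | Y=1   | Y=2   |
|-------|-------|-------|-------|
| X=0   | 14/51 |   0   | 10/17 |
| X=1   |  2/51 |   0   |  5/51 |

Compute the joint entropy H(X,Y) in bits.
1.4740 bits

H(X,Y) = -Σ_{x,y} P(x,y) log₂ P(x,y). Per-cell terms -P(x,y)·log₂P(x,y):
  X=0: 0.5120, 0.0000, 0.4503
  X=1: 0.1832, 0.0000, 0.3285
  (cells with P = 0 contribute 0)
Sum of the 6 terms: H(X,Y) = 1.4740 bits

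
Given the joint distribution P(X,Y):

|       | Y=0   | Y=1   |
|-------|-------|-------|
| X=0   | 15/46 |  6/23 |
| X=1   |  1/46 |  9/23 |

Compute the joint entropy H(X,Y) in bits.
1.6827 bits

H(X,Y) = -Σ_{x,y} P(x,y) log₂ P(x,y). Per-cell terms -P(x,y)·log₂P(x,y):
  X=0: 0.5272, 0.5057
  X=1: 0.1201, 0.5297
Sum of the 4 terms: H(X,Y) = 1.6827 bits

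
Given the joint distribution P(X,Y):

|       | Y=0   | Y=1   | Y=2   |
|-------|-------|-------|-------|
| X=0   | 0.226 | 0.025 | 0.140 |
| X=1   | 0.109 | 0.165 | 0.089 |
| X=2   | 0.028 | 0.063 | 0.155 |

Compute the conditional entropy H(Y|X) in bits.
1.3576 bits

H(Y|X) = H(X,Y) - H(X)

H(X,Y) = -Σ_{x,y} P(x,y) log₂ P(x,y). Per-cell terms -P(x,y)·log₂P(x,y):
  X=0: 0.484907, 0.133048, 0.397110
  X=1: 0.348538, 0.428911, 0.310615
  X=2: 0.144436, 0.251276, 0.416897
Sum of the 9 terms: H(X,Y) = 2.91574 bits

Marginal of X (row sums):
  P(X=0) = 0.226 + 0.025 + 0.140 = 0.391
  P(X=1) = 0.109 + 0.165 + 0.089 = 0.363
  P(X=2) = 0.028 + 0.063 + 0.155 = 0.246
H(X) = -[0.391·log₂(0.391) + 0.363·log₂(0.363) + 0.246·log₂(0.246)]
  = 0.529711 + 0.530691 + 0.497724 = 1.55813 bits

H(Y|X) = H(X,Y) - H(X) = 2.91574 - 1.55813 = 1.3576 bits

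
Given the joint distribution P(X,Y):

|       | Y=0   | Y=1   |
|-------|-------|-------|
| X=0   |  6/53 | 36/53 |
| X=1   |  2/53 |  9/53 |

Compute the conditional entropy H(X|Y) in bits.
0.7354 bits

H(X|Y) = H(X,Y) - H(Y)

H(X,Y) = -Σ_{x,y} P(x,y) log₂ P(x,y). Per-cell terms -P(x,y)·log₂P(x,y):
  X=0: 0.3558, 0.3790
  X=1: 0.1784, 0.4344
Sum of the 4 terms: H(X,Y) = 1.3476 bits

Marginal of Y (column sums):
  P(Y=0) = 6/53 + 2/53 = 8/53
  P(Y=1) = 36/53 + 9/53 = 45/53
H(Y) = -[(8/53)·log₂(8/53) + (45/53)·log₂(45/53)]
  = 0.4118 + 0.2004 = 0.6122 bits

H(X|Y) = H(X,Y) - H(Y) = 1.3476 - 0.6122 = 0.7354 bits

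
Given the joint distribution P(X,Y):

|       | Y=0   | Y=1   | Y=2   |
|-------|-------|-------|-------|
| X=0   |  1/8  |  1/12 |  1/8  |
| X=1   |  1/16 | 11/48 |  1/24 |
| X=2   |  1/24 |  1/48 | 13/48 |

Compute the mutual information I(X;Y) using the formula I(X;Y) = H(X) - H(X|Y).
0.3275 bits

I(X;Y) = H(X) - H(X|Y)

Marginal of X (row sums):
  P(X=0) = 1/8 + 1/12 + 1/8 = 1/3
  P(X=1) = 1/16 + 11/48 + 1/24 = 1/3
  P(X=2) = 1/24 + 1/48 + 13/48 = 1/3
H(X) = -[(1/3)·log₂(1/3) + (1/3)·log₂(1/3) + (1/3)·log₂(1/3)]
  = 0.52832 + 0.52832 + 0.52832 = 1.5850 bits

Marginal of Y (column sums):
  P(Y=0) = 1/8 + 1/16 + 1/24 = 11/48
  P(Y=1) = 1/12 + 11/48 + 1/48 = 1/3
  P(Y=2) = 1/8 + 1/24 + 13/48 = 7/16
H(X|Y) = Σ_y P(y)·H(X|Y=y):
  Y=0: P(Y=0) = 11/48, P(X|Y=0) = (6/11, 3/11, 2/11) → H(X|Y=0) = 1.43537
  Y=1: P(Y=1) = 1/3, P(X|Y=1) = (1/4, 11/16, 1/16) → H(X|Y=1) = 1.12164
  Y=2: P(Y=2) = 7/16, P(X|Y=2) = (2/7, 2/21, 13/21) → H(X|Y=2) = 1.26777
H(X|Y) = (11/48)·1.43537 + (1/3)·1.12164 + (7/16)·1.26777 = 1.2575 bits

I(X;Y) = H(X) - H(X|Y) = 1.5850 - 1.2575 = 0.3275 bits

Cross-check via I(X;Y) = H(X) + H(Y) - H(X,Y): computing H(Y) from the column sums and H(X,Y) from the 9 cells in the same way gives H(Y) = 1.5372 bits and H(X,Y) = 2.7947 bits, so
I(X;Y) = 1.5850 + 1.5372 - 2.7947 = 0.3275 bits ✓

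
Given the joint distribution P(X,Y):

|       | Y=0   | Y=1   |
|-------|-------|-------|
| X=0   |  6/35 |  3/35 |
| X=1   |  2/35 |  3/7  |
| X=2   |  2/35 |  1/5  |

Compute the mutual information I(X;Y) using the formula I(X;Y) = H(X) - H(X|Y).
0.1767 bits

I(X;Y) = H(X) - H(X|Y)

Marginal of X (row sums):
  P(X=0) = 6/35 + 3/35 = 9/35
  P(X=1) = 2/35 + 3/7 = 17/35
  P(X=2) = 2/35 + 1/5 = 9/35
H(X) = -[(9/35)·log₂(9/35) + (17/35)·log₂(17/35) + (9/35)·log₂(9/35)]
  = 0.503835 + 0.506027 + 0.503835 = 1.51370 bits

Marginal of Y (column sums):
  P(Y=0) = 6/35 + 2/35 + 2/35 = 2/7
  P(Y=1) = 3/35 + 3/7 + 1/5 = 5/7
H(X|Y) = Σ_y P(y)·H(X|Y=y):
  Y=0: P(Y=0) = 2/7, P(X|Y=0) = (3/5, 1/5, 1/5) → H(X|Y=0) = 1.370951
  Y=1: P(Y=1) = 5/7, P(X|Y=1) = (3/25, 3/5, 7/25) → H(X|Y=1) = 1.323467
H(X|Y) = (2/7)·1.370951 + (5/7)·1.323467 = 1.33703 bits

I(X;Y) = H(X) - H(X|Y) = 1.51370 - 1.33703 = 0.1767 bits

Cross-check via I(X;Y) = H(X) + H(Y) - H(X,Y): computing H(Y) from the column sums and H(X,Y) from the 6 cells in the same way gives H(Y) = 0.86312 bits and H(X,Y) = 2.20015 bits, so
I(X;Y) = 1.51370 + 0.86312 - 2.20015 = 0.1767 bits ✓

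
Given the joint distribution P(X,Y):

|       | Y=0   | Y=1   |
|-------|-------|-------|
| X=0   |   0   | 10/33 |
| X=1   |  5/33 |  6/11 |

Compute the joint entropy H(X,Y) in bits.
1.4114 bits

H(X,Y) = -Σ_{x,y} P(x,y) log₂ P(x,y). Per-cell terms -P(x,y)·log₂P(x,y):
  X=0: 0.00000, 0.52196
  X=1: 0.41249, 0.47698
  (cells with P = 0 contribute 0)
Sum of the 4 terms: H(X,Y) = 1.4114 bits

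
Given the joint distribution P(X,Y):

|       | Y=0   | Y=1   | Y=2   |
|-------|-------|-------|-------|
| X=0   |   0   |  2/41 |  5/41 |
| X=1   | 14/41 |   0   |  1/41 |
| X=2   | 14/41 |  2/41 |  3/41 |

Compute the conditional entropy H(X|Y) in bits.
1.0772 bits

H(X|Y) = H(X,Y) - H(Y)

H(X,Y) = -Σ_{x,y} P(x,y) log₂ P(x,y). Per-cell terms -P(x,y)·log₂P(x,y):
  X=0: 0.0000, 0.2126, 0.3702
  X=1: 0.5293, 0.0000, 0.1307
  X=2: 0.5293, 0.2126, 0.2760
  (cells with P = 0 contribute 0)
Sum of the 9 terms: H(X,Y) = 2.2607 bits

Marginal of Y (column sums):
  P(Y=0) = 0 + 14/41 + 14/41 = 28/41
  P(Y=1) = 2/41 + 0 + 2/41 = 4/41
  P(Y=2) = 5/41 + 1/41 + 3/41 = 9/41
H(Y) = -[(28/41)·log₂(28/41) + (4/41)·log₂(4/41) + (9/41)·log₂(9/41)]
  = 0.3757 + 0.3276 + 0.4802 = 1.1835 bits

H(X|Y) = H(X,Y) - H(Y) = 2.2607 - 1.1835 = 1.0772 bits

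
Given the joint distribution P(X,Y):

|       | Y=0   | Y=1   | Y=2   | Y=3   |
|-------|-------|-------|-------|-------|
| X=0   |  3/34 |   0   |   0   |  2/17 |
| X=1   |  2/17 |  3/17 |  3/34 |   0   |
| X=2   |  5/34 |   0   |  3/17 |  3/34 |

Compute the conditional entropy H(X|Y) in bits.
0.9946 bits

H(X|Y) = H(X,Y) - H(Y)

H(X,Y) = -Σ_{x,y} P(x,y) log₂ P(x,y). Per-cell terms -P(x,y)·log₂P(x,y):
  X=0: 0.30904, 0.00000, 0.00000, 0.36323
  X=1: 0.36323, 0.44162, 0.30904, 0.00000
  X=2: 0.40670, 0.00000, 0.44162, 0.30904
  (cells with P = 0 contribute 0)
Sum of the 12 terms: H(X,Y) = 2.9435 bits

Marginal of Y (column sums):
  P(Y=0) = 3/34 + 2/17 + 5/34 = 6/17
  P(Y=1) = 0 + 3/17 + 0 = 3/17
  P(Y=2) = 0 + 3/34 + 3/17 = 9/34
  P(Y=3) = 2/17 + 0 + 3/34 = 7/34
H(Y) = -[(6/17)·log₂(6/17) + (3/17)·log₂(3/17) + (9/34)·log₂(9/34) + (7/34)·log₂(7/34)]
  = 0.53029 + 0.44162 + 0.50758 + 0.46943 = 1.9489 bits

H(X|Y) = H(X,Y) - H(Y) = 2.9435 - 1.9489 = 0.9946 bits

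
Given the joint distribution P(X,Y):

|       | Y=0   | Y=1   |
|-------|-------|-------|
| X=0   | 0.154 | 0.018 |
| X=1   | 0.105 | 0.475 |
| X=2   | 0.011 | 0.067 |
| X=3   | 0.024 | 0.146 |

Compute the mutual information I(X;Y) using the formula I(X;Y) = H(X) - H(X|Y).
0.2493 bits

I(X;Y) = H(X) - H(X|Y)

Marginal of X (row sums):
  P(X=0) = 0.154 + 0.018 = 0.172
  P(X=1) = 0.105 + 0.475 = 0.580
  P(X=2) = 0.011 + 0.067 = 0.078
  P(X=3) = 0.024 + 0.146 = 0.170
H(X) = -[0.172·log₂(0.172) + 0.580·log₂(0.580) + 0.078·log₂(0.078) + 0.170·log₂(0.170)]
  = 0.4368 + 0.4558 + 0.2871 + 0.4346 = 1.6143 bits

Marginal of Y (column sums):
  P(Y=0) = 0.154 + 0.105 + 0.011 + 0.024 = 0.294
  P(Y=1) = 0.018 + 0.475 + 0.067 + 0.146 = 0.706
H(X|Y) = Σ_y P(y)·H(X|Y=y):
  Y=0: P(Y=0) = 0.294, P(X|Y=0) = (11/21, 5/14, 11/294, 4/49) → H(X|Y=0) = 1.4916
  Y=1: P(Y=1) = 0.706, P(X|Y=1) = (9/353, 475/706, 67/706, 73/353) → H(X|Y=1) = 1.3123
H(X|Y) = 0.294·1.4916 + 0.706·1.3123 = 1.3650 bits

I(X;Y) = H(X) - H(X|Y) = 1.6143 - 1.3650 = 0.2493 bits

Cross-check via I(X;Y) = H(X) + H(Y) - H(X,Y): computing H(Y) from the column sums and H(X,Y) from the 8 cells in the same way gives H(Y) = 0.8738 bits and H(X,Y) = 2.2388 bits, so
I(X;Y) = 1.6143 + 0.8738 - 2.2388 = 0.2493 bits ✓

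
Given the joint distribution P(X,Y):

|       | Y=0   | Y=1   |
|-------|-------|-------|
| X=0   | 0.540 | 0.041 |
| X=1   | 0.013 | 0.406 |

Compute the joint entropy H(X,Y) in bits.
1.2784 bits

H(X,Y) = -Σ_{x,y} P(x,y) log₂ P(x,y). Per-cell terms -P(x,y)·log₂P(x,y):
  X=0: 0.48004, 0.18894
  X=1: 0.08145, 0.52798
Sum of the 4 terms: H(X,Y) = 1.2784 bits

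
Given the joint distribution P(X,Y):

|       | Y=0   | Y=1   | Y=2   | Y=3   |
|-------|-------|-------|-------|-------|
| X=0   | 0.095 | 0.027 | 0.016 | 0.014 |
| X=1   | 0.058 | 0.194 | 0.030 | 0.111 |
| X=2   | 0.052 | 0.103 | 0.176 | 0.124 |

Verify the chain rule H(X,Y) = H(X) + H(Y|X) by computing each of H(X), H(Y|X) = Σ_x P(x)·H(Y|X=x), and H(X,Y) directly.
H(X) = 1.4595 bits, H(Y|X) = 1.7606 bits, H(X,Y) = 3.2201 bits

Marginal of X (row sums):
  P(X=0) = 0.095 + 0.027 + 0.016 + 0.014 = 0.152
  P(X=1) = 0.058 + 0.194 + 0.030 + 0.111 = 0.393
  P(X=2) = 0.052 + 0.103 + 0.176 + 0.124 = 0.455
H(X) = -[0.152·log₂(0.152) + 0.393·log₂(0.393) + 0.455·log₂(0.455)]
  = 0.4131142 + 0.5295277 + 0.5169080 = 1.4595 bits

H(Y|X) = Σ_x P(x)·H(Y|X=x):
  X=0: P(X=0) = 0.152, P(Y|X=0) = (5/8, 27/152, 2/19, 7/76) → H(Y|X=0) = 1.5254195
  X=1: P(X=1) = 0.393, P(Y|X=1) = (58/393, 194/393, 10/131, 37/131) → H(Y|X=1) = 1.7086327
  X=2: P(X=2) = 0.455, P(Y|X=2) = (4/35, 103/455, 176/455, 124/455) → H(Y|X=2) = 1.8839805
H(Y|X) = 0.152·1.5254195 + 0.393·1.7086327 + 0.455·1.8839805 = 1.7606 bits

H(X,Y) = -Σ_{x,y} P(x,y) log₂ P(x,y). Per-cell terms -P(x,y)·log₂P(x,y):
  X=0: 0.3226132, 0.1406942, 0.0954525, 0.0862180
  X=1: 0.2382526, 0.4589791, 0.1517668, 0.3520219
  X=2: 0.2217979, 0.3377662, 0.4411181, 0.3734369
Sum of the 12 terms: H(X,Y) = 3.2201 bits

Chain rule check:
  H(X) + H(Y|X) = 1.4595 + 1.7606 = 3.2201 bits
  H(X,Y) = 3.2201 bits
✓ Chain rule verified.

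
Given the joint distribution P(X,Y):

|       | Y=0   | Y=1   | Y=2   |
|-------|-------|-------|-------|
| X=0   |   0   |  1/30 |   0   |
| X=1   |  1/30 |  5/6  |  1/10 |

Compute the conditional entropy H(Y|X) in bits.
0.6677 bits

H(Y|X) = H(X,Y) - H(X)

H(X,Y) = -Σ_{x,y} P(x,y) log₂ P(x,y). Per-cell terms -P(x,y)·log₂P(x,y):
  X=0: 0.00000, 0.16356, 0.00000
  X=1: 0.16356, 0.21920, 0.33219
  (cells with P = 0 contribute 0)
Sum of the 6 terms: H(X,Y) = 0.8785 bits

Marginal of X (row sums):
  P(X=0) = 0 + 1/30 + 0 = 1/30
  P(X=1) = 1/30 + 5/6 + 1/10 = 29/30
H(X) = -[(1/30)·log₂(1/30) + (29/30)·log₂(29/30)]
  = 0.16356 + 0.04728 = 0.2108 bits

H(Y|X) = H(X,Y) - H(X) = 0.8785 - 0.2108 = 0.6677 bits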